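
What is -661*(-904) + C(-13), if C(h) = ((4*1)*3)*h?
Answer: 597388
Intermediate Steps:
C(h) = 12*h (C(h) = (4*3)*h = 12*h)
-661*(-904) + C(-13) = -661*(-904) + 12*(-13) = 597544 - 156 = 597388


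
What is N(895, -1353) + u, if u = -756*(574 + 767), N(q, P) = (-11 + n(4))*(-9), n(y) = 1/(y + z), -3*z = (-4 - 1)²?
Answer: -13178034/13 ≈ -1.0137e+6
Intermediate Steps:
z = -25/3 (z = -(-4 - 1)²/3 = -⅓*(-5)² = -⅓*25 = -25/3 ≈ -8.3333)
n(y) = 1/(-25/3 + y) (n(y) = 1/(y - 25/3) = 1/(-25/3 + y))
N(q, P) = 1314/13 (N(q, P) = (-11 + 3/(-25 + 3*4))*(-9) = (-11 + 3/(-25 + 12))*(-9) = (-11 + 3/(-13))*(-9) = (-11 + 3*(-1/13))*(-9) = (-11 - 3/13)*(-9) = -146/13*(-9) = 1314/13)
u = -1013796 (u = -756*1341 = -1013796)
N(895, -1353) + u = 1314/13 - 1013796 = -13178034/13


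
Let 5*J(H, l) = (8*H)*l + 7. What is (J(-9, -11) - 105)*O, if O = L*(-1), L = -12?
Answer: 3288/5 ≈ 657.60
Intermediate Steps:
J(H, l) = 7/5 + 8*H*l/5 (J(H, l) = ((8*H)*l + 7)/5 = (8*H*l + 7)/5 = (7 + 8*H*l)/5 = 7/5 + 8*H*l/5)
O = 12 (O = -12*(-1) = 12)
(J(-9, -11) - 105)*O = ((7/5 + (8/5)*(-9)*(-11)) - 105)*12 = ((7/5 + 792/5) - 105)*12 = (799/5 - 105)*12 = (274/5)*12 = 3288/5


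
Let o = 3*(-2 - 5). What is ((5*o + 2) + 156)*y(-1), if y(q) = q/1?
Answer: -53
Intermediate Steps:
o = -21 (o = 3*(-7) = -21)
y(q) = q (y(q) = q*1 = q)
((5*o + 2) + 156)*y(-1) = ((5*(-21) + 2) + 156)*(-1) = ((-105 + 2) + 156)*(-1) = (-103 + 156)*(-1) = 53*(-1) = -53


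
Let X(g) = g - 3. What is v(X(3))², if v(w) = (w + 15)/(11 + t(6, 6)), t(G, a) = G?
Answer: 225/289 ≈ 0.77855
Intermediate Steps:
X(g) = -3 + g
v(w) = 15/17 + w/17 (v(w) = (w + 15)/(11 + 6) = (15 + w)/17 = (15 + w)*(1/17) = 15/17 + w/17)
v(X(3))² = (15/17 + (-3 + 3)/17)² = (15/17 + (1/17)*0)² = (15/17 + 0)² = (15/17)² = 225/289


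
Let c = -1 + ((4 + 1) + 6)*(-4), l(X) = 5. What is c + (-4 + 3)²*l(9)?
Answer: -40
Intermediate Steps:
c = -45 (c = -1 + (5 + 6)*(-4) = -1 + 11*(-4) = -1 - 44 = -45)
c + (-4 + 3)²*l(9) = -45 + (-4 + 3)²*5 = -45 + (-1)²*5 = -45 + 1*5 = -45 + 5 = -40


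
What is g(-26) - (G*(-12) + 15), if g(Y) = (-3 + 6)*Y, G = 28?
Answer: 243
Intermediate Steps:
g(Y) = 3*Y
g(-26) - (G*(-12) + 15) = 3*(-26) - (28*(-12) + 15) = -78 - (-336 + 15) = -78 - 1*(-321) = -78 + 321 = 243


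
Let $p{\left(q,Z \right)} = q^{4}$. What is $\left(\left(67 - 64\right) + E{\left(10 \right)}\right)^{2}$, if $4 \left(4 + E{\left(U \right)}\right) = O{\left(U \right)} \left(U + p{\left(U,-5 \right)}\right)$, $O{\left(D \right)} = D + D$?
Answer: $2504902401$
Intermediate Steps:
$O{\left(D \right)} = 2 D$
$E{\left(U \right)} = -4 + \frac{U \left(U + U^{4}\right)}{2}$ ($E{\left(U \right)} = -4 + \frac{2 U \left(U + U^{4}\right)}{4} = -4 + \frac{U \left(U + U^{4}\right)}{2}$)
$\left(\left(67 - 64\right) + E{\left(10 \right)}\right)^{2} = \left(\left(67 - 64\right) + \left(-4 + \frac{10^{2}}{2} + \frac{10^{5}}{2}\right)\right)^{2} = \left(3 + \left(-4 + \frac{1}{2} \cdot 100 + \frac{1}{2} \cdot 100000\right)\right)^{2} = \left(3 + \left(-4 + 50 + 50000\right)\right)^{2} = \left(3 + 50046\right)^{2} = 50049^{2} = 2504902401$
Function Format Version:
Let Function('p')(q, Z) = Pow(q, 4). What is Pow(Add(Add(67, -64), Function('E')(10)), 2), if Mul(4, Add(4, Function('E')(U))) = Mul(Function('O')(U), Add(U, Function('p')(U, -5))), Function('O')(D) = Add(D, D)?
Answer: 2504902401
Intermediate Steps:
Function('O')(D) = Mul(2, D)
Function('E')(U) = Add(-4, Mul(Rational(1, 2), U, Add(U, Pow(U, 4)))) (Function('E')(U) = Add(-4, Mul(Rational(1, 4), Mul(Mul(2, U), Add(U, Pow(U, 4))))) = Add(-4, Mul(Rational(1, 4), Mul(2, U, Add(U, Pow(U, 4))))) = Add(-4, Mul(Rational(1, 2), U, Add(U, Pow(U, 4)))))
Pow(Add(Add(67, -64), Function('E')(10)), 2) = Pow(Add(Add(67, -64), Add(-4, Mul(Rational(1, 2), Pow(10, 2)), Mul(Rational(1, 2), Pow(10, 5)))), 2) = Pow(Add(3, Add(-4, Mul(Rational(1, 2), 100), Mul(Rational(1, 2), 100000))), 2) = Pow(Add(3, Add(-4, 50, 50000)), 2) = Pow(Add(3, 50046), 2) = Pow(50049, 2) = 2504902401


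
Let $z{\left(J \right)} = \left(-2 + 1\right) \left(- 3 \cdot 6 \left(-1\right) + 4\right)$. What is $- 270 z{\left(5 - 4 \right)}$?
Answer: $5940$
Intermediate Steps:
$z{\left(J \right)} = -22$ ($z{\left(J \right)} = - (\left(-3\right) \left(-6\right) + 4) = - (18 + 4) = \left(-1\right) 22 = -22$)
$- 270 z{\left(5 - 4 \right)} = \left(-270\right) \left(-22\right) = 5940$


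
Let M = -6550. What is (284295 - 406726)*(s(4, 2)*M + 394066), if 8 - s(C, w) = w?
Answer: -43434356146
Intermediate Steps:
s(C, w) = 8 - w
(284295 - 406726)*(s(4, 2)*M + 394066) = (284295 - 406726)*((8 - 1*2)*(-6550) + 394066) = -122431*((8 - 2)*(-6550) + 394066) = -122431*(6*(-6550) + 394066) = -122431*(-39300 + 394066) = -122431*354766 = -43434356146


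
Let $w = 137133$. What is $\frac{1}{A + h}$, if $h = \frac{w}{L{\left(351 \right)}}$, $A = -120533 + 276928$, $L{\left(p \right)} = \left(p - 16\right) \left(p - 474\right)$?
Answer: $\frac{13735}{2148039614} \approx 6.3942 \cdot 10^{-6}$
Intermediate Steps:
$L{\left(p \right)} = \left(-474 + p\right) \left(-16 + p\right)$ ($L{\left(p \right)} = \left(-16 + p\right) \left(-474 + p\right) = \left(-474 + p\right) \left(-16 + p\right)$)
$A = 156395$
$h = - \frac{45711}{13735}$ ($h = \frac{137133}{7584 + 351^{2} - 171990} = \frac{137133}{7584 + 123201 - 171990} = \frac{137133}{-41205} = 137133 \left(- \frac{1}{41205}\right) = - \frac{45711}{13735} \approx -3.3281$)
$\frac{1}{A + h} = \frac{1}{156395 - \frac{45711}{13735}} = \frac{1}{\frac{2148039614}{13735}} = \frac{13735}{2148039614}$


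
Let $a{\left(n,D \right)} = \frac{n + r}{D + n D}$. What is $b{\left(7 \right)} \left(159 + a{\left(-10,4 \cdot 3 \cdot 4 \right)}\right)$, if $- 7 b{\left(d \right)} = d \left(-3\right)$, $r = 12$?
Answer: $\frac{34343}{72} \approx 476.99$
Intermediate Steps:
$b{\left(d \right)} = \frac{3 d}{7}$ ($b{\left(d \right)} = - \frac{d \left(-3\right)}{7} = - \frac{\left(-3\right) d}{7} = \frac{3 d}{7}$)
$a{\left(n,D \right)} = \frac{12 + n}{D + D n}$ ($a{\left(n,D \right)} = \frac{n + 12}{D + n D} = \frac{12 + n}{D + D n}$)
$b{\left(7 \right)} \left(159 + a{\left(-10,4 \cdot 3 \cdot 4 \right)}\right) = \frac{3}{7} \cdot 7 \left(159 + \frac{12 - 10}{4 \cdot 3 \cdot 4 \left(1 - 10\right)}\right) = 3 \left(159 + \frac{1}{12 \cdot 4} \frac{1}{-9} \cdot 2\right) = 3 \left(159 + \frac{1}{48} \left(- \frac{1}{9}\right) 2\right) = 3 \left(159 - \frac{1}{216}\right) = 3 \cdot \frac{34343}{216} = \frac{34343}{72}$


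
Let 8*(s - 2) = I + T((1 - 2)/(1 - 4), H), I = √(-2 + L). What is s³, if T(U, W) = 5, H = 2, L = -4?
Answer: (21 + I*√6)³/512 ≈ 17.35 + 6.3007*I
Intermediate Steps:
I = I*√6 (I = √(-2 - 4) = √(-6) = I*√6 ≈ 2.4495*I)
s = 21/8 + I*√6/8 (s = 2 + (I*√6 + 5)/8 = 2 + (5 + I*√6)/8 = 2 + (5/8 + I*√6/8) = 21/8 + I*√6/8 ≈ 2.625 + 0.30619*I)
s³ = (21/8 + I*√6/8)³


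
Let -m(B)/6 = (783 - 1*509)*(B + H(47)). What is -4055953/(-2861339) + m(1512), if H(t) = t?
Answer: -7333596355691/2861339 ≈ -2.5630e+6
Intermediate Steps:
m(B) = -77268 - 1644*B (m(B) = -6*(783 - 1*509)*(B + 47) = -6*(783 - 509)*(47 + B) = -1644*(47 + B) = -6*(12878 + 274*B) = -77268 - 1644*B)
-4055953/(-2861339) + m(1512) = -4055953/(-2861339) + (-77268 - 1644*1512) = -4055953*(-1/2861339) + (-77268 - 2485728) = 4055953/2861339 - 2562996 = -7333596355691/2861339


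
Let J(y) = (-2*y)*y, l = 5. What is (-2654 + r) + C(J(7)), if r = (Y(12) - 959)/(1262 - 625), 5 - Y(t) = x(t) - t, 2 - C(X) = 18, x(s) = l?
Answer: -1701737/637 ≈ -2671.5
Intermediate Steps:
J(y) = -2*y**2
x(s) = 5
C(X) = -16 (C(X) = 2 - 1*18 = 2 - 18 = -16)
Y(t) = t (Y(t) = 5 - (5 - t) = 5 + (-5 + t) = t)
r = -947/637 (r = (12 - 959)/(1262 - 625) = -947/637 ≈ -1.4867)
(-2654 + r) + C(J(7)) = (-2654 - 947/637) - 16 = -1691545/637 - 16 = -1701737/637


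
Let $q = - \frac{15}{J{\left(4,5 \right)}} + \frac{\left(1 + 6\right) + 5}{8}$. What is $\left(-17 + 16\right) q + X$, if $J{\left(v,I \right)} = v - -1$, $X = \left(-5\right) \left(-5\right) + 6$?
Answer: $\frac{65}{2} \approx 32.5$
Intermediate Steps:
$X = 31$ ($X = 25 + 6 = 31$)
$J{\left(v,I \right)} = 1 + v$ ($J{\left(v,I \right)} = v + 1 = 1 + v$)
$q = - \frac{3}{2}$ ($q = - \frac{15}{1 + 4} + \frac{\left(1 + 6\right) + 5}{8} = - \frac{15}{5} + \left(7 + 5\right) \frac{1}{8} = \left(-15\right) \frac{1}{5} + 12 \cdot \frac{1}{8} = -3 + \frac{3}{2} = - \frac{3}{2} \approx -1.5$)
$\left(-17 + 16\right) q + X = \left(-17 + 16\right) \left(- \frac{3}{2}\right) + 31 = \left(-1\right) \left(- \frac{3}{2}\right) + 31 = \frac{3}{2} + 31 = \frac{65}{2}$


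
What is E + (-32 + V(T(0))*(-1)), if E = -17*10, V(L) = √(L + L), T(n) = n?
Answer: -202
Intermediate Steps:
V(L) = √2*√L (V(L) = √(2*L) = √2*√L)
E = -170
E + (-32 + V(T(0))*(-1)) = -170 + (-32 + (√2*√0)*(-1)) = -170 + (-32 + (√2*0)*(-1)) = -170 + (-32 + 0*(-1)) = -170 + (-32 + 0) = -170 - 32 = -202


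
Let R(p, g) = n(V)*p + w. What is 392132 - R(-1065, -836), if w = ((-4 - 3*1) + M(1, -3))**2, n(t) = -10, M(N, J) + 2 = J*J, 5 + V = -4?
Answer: 381482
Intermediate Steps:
V = -9 (V = -5 - 4 = -9)
M(N, J) = -2 + J**2 (M(N, J) = -2 + J*J = -2 + J**2)
w = 0 (w = ((-4 - 3*1) + (-2 + (-3)**2))**2 = ((-4 - 3) + (-2 + 9))**2 = (-7 + 7)**2 = 0**2 = 0)
R(p, g) = -10*p (R(p, g) = -10*p + 0 = -10*p)
392132 - R(-1065, -836) = 392132 - (-10)*(-1065) = 392132 - 1*10650 = 392132 - 10650 = 381482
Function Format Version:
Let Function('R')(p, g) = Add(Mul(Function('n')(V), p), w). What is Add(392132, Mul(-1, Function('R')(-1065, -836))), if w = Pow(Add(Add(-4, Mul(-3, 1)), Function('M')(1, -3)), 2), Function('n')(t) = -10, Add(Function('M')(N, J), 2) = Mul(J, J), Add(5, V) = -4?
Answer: 381482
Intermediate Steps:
V = -9 (V = Add(-5, -4) = -9)
Function('M')(N, J) = Add(-2, Pow(J, 2)) (Function('M')(N, J) = Add(-2, Mul(J, J)) = Add(-2, Pow(J, 2)))
w = 0 (w = Pow(Add(Add(-4, Mul(-3, 1)), Add(-2, Pow(-3, 2))), 2) = Pow(Add(Add(-4, -3), Add(-2, 9)), 2) = Pow(Add(-7, 7), 2) = Pow(0, 2) = 0)
Function('R')(p, g) = Mul(-10, p) (Function('R')(p, g) = Add(Mul(-10, p), 0) = Mul(-10, p))
Add(392132, Mul(-1, Function('R')(-1065, -836))) = Add(392132, Mul(-1, Mul(-10, -1065))) = Add(392132, Mul(-1, 10650)) = Add(392132, -10650) = 381482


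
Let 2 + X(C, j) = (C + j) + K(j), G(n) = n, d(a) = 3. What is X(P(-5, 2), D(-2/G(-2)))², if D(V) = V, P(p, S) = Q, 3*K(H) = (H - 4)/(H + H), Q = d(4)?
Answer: 9/4 ≈ 2.2500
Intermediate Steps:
Q = 3
K(H) = (-4 + H)/(6*H) (K(H) = ((H - 4)/(H + H))/3 = ((-4 + H)/((2*H)))/3 = ((-4 + H)*(1/(2*H)))/3 = ((-4 + H)/(2*H))/3 = (-4 + H)/(6*H))
P(p, S) = 3
X(C, j) = -2 + C + j + (-4 + j)/(6*j) (X(C, j) = -2 + ((C + j) + (-4 + j)/(6*j)) = -2 + (C + j + (-4 + j)/(6*j)) = -2 + C + j + (-4 + j)/(6*j))
X(P(-5, 2), D(-2/G(-2)))² = (-11/6 + 3 - 2/(-2) - 2/(3*((-2/(-2)))))² = (-11/6 + 3 - 2*(-½) - 2/(3*((-2*(-½)))))² = (-11/6 + 3 + 1 - ⅔/1)² = (-11/6 + 3 + 1 - ⅔*1)² = (-11/6 + 3 + 1 - ⅔)² = (3/2)² = 9/4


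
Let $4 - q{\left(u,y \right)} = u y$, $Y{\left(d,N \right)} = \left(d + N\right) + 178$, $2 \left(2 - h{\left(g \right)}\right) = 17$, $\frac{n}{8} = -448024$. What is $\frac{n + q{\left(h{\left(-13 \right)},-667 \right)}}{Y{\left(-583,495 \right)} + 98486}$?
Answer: $- \frac{7177047}{197152} \approx -36.404$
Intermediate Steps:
$n = -3584192$ ($n = 8 \left(-448024\right) = -3584192$)
$h{\left(g \right)} = - \frac{13}{2}$ ($h{\left(g \right)} = 2 - \frac{17}{2} = - \frac{13}{2}$)
$Y{\left(d,N \right)} = 178 + N + d$ ($Y{\left(d,N \right)} = \left(N + d\right) + 178 = 178 + N + d$)
$q{\left(u,y \right)} = 4 - u y$
$\frac{n + q{\left(h{\left(-13 \right)},-667 \right)}}{Y{\left(-583,495 \right)} + 98486} = \frac{-3584192 + \left(4 - \left(- \frac{13}{2}\right) \left(-667\right)\right)}{\left(178 + 495 - 583\right) + 98486} = \frac{-3584192 + \left(4 - \frac{8671}{2}\right)}{90 + 98486} = \frac{-3584192 - \frac{8663}{2}}{98576} = \left(- \frac{7177047}{2}\right) \frac{1}{98576} = - \frac{7177047}{197152}$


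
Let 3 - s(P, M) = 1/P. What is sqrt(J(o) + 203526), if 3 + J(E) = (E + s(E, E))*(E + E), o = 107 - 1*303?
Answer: sqrt(279177) ≈ 528.37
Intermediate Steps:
s(P, M) = 3 - 1/P
o = -196 (o = 107 - 303 = -196)
J(E) = -3 + 2*E*(3 + E - 1/E) (J(E) = -3 + (E + (3 - 1/E))*(E + E) = -3 + (3 + E - 1/E)*(2*E) = -3 + 2*E*(3 + E - 1/E))
sqrt(J(o) + 203526) = sqrt((-5 + 2*(-196)**2 + 6*(-196)) + 203526) = sqrt((-5 + 2*38416 - 1176) + 203526) = sqrt((-5 + 76832 - 1176) + 203526) = sqrt(75651 + 203526) = sqrt(279177)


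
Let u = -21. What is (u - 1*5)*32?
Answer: -832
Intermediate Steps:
(u - 1*5)*32 = (-21 - 1*5)*32 = (-21 - 5)*32 = -26*32 = -832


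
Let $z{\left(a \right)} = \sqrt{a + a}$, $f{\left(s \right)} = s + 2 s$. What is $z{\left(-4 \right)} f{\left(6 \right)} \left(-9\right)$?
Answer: $- 324 i \sqrt{2} \approx - 458.21 i$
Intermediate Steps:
$f{\left(s \right)} = 3 s$
$z{\left(a \right)} = \sqrt{2} \sqrt{a}$ ($z{\left(a \right)} = \sqrt{2 a} = \sqrt{2} \sqrt{a}$)
$z{\left(-4 \right)} f{\left(6 \right)} \left(-9\right) = \sqrt{2} \sqrt{-4} \cdot 3 \cdot 6 \left(-9\right) = \sqrt{2} \cdot 2 i 18 \left(-9\right) = 2 i \sqrt{2} \cdot 18 \left(-9\right) = 36 i \sqrt{2} \left(-9\right) = - 324 i \sqrt{2}$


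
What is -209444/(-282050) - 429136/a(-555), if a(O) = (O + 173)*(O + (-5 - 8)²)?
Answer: -11269359014/5198604575 ≈ -2.1678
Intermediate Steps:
a(O) = (169 + O)*(173 + O) (a(O) = (173 + O)*(O + (-13)²) = (173 + O)*(O + 169) = (173 + O)*(169 + O) = (169 + O)*(173 + O))
-209444/(-282050) - 429136/a(-555) = -209444/(-282050) - 429136/(29237 + (-555)² + 342*(-555)) = -209444*(-1/282050) - 429136/(29237 + 308025 - 189810) = 104722/141025 - 429136/147452 = 104722/141025 - 429136*1/147452 = 104722/141025 - 107284/36863 = -11269359014/5198604575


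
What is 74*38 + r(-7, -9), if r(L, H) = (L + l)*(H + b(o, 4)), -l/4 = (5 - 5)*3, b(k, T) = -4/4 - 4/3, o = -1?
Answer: 8674/3 ≈ 2891.3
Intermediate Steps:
b(k, T) = -7/3 (b(k, T) = -4*¼ - 4*⅓ = -1 - 4/3 = -7/3)
l = 0 (l = -4*(5 - 5)*3 = -0*3 = -4*0 = 0)
r(L, H) = L*(-7/3 + H) (r(L, H) = (L + 0)*(H - 7/3) = L*(-7/3 + H))
74*38 + r(-7, -9) = 74*38 + (⅓)*(-7)*(-7 + 3*(-9)) = 2812 + (⅓)*(-7)*(-7 - 27) = 2812 + (⅓)*(-7)*(-34) = 2812 + 238/3 = 8674/3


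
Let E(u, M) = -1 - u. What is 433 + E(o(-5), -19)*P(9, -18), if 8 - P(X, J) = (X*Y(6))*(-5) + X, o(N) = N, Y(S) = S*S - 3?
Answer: 6369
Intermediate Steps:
Y(S) = -3 + S**2 (Y(S) = S**2 - 3 = -3 + S**2)
P(X, J) = 8 + 164*X (P(X, J) = 8 - ((X*(-3 + 6**2))*(-5) + X) = 8 - ((X*(-3 + 36))*(-5) + X) = 8 - ((X*33)*(-5) + X) = 8 - ((33*X)*(-5) + X) = 8 - (-165*X + X) = 8 - (-164)*X = 8 + 164*X)
433 + E(o(-5), -19)*P(9, -18) = 433 + (-1 - 1*(-5))*(8 + 164*9) = 433 + (-1 + 5)*(8 + 1476) = 433 + 4*1484 = 433 + 5936 = 6369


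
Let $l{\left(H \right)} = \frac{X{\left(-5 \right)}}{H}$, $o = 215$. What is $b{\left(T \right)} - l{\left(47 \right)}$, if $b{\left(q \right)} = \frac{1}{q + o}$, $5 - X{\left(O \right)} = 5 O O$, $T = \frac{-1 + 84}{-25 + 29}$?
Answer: $\frac{113348}{44321} \approx 2.5574$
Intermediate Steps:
$T = \frac{83}{4} \approx 20.75$
$X{\left(O \right)} = 5 - 5 O^{2}$ ($X{\left(O \right)} = 5 - 5 O O = 5 - 5 O^{2}$)
$b{\left(q \right)} = \frac{1}{215 + q}$ ($b{\left(q \right)} = \frac{1}{q + 215} = \frac{1}{215 + q}$)
$l{\left(H \right)} = - \frac{120}{H}$ ($l{\left(H \right)} = \frac{5 - 5 \left(-5\right)^{2}}{H} = \frac{5 - 125}{H} = - \frac{120}{H}$)
$b{\left(T \right)} - l{\left(47 \right)} = \frac{1}{215 + \frac{83}{4}} - - \frac{120}{47} = \frac{1}{\frac{943}{4}} - \left(-120\right) \frac{1}{47} = \frac{4}{943} - - \frac{120}{47} = \frac{4}{943} + \frac{120}{47} = \frac{113348}{44321}$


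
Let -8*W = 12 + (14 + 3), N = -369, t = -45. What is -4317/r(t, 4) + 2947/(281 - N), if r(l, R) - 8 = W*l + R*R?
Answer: -6012247/324350 ≈ -18.536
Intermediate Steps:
W = -29/8 (W = -(12 + (14 + 3))/8 = -(12 + 17)/8 = -⅛*29 = -29/8 ≈ -3.6250)
r(l, R) = 8 + R² - 29*l/8 (r(l, R) = 8 + (-29*l/8 + R*R) = 8 + (-29*l/8 + R²) = 8 + (R² - 29*l/8) = 8 + R² - 29*l/8)
-4317/r(t, 4) + 2947/(281 - N) = -4317/(8 + 4² - 29/8*(-45)) + 2947/(281 - 1*(-369)) = -4317/(8 + 16 + 1305/8) + 2947/(281 + 369) = -4317/1497/8 + 2947/650 = -4317*8/1497 + 2947*(1/650) = -11512/499 + 2947/650 = -6012247/324350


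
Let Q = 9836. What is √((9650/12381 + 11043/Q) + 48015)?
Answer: √178025671921380450717/60889758 ≈ 219.13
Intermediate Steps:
√((9650/12381 + 11043/Q) + 48015) = √((9650/12381 + 11043/9836) + 48015) = √(231640783/121779516 + 48015) = √(5847475101523/121779516) = √178025671921380450717/60889758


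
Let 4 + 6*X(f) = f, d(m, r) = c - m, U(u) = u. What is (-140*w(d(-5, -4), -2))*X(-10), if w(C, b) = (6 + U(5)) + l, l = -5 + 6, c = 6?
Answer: 3920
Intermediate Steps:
l = 1
d(m, r) = 6 - m
w(C, b) = 12 (w(C, b) = (6 + 5) + 1 = 11 + 1 = 12)
X(f) = -⅔ + f/6
(-140*w(d(-5, -4), -2))*X(-10) = (-140*12)*(-⅔ + (⅙)*(-10)) = -1680*(-⅔ - 5/3) = -1680*(-7/3) = 3920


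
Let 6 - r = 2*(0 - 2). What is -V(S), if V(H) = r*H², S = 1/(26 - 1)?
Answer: -2/125 ≈ -0.016000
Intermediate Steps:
S = 1/25 ≈ 0.040000
r = 10 (r = 6 - 2*(0 - 2) = 6 - 2*(-2) = 6 - 1*(-4) = 6 + 4 = 10)
V(H) = 10*H²
-V(S) = -10*(1/25)² = -10/625 = -1*2/125 = -2/125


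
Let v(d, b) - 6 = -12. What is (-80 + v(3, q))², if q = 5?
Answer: 7396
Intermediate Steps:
v(d, b) = -6 (v(d, b) = 6 - 12 = -6)
(-80 + v(3, q))² = (-80 - 6)² = (-86)² = 7396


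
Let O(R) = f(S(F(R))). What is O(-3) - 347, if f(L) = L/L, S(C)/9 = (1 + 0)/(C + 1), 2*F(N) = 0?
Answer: -346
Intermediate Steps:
F(N) = 0 (F(N) = (½)*0 = 0)
S(C) = 9/(1 + C) (S(C) = 9*((1 + 0)/(C + 1)) = 9*(1/(1 + C)) = 9/(1 + C))
f(L) = 1
O(R) = 1
O(-3) - 347 = 1 - 347 = -346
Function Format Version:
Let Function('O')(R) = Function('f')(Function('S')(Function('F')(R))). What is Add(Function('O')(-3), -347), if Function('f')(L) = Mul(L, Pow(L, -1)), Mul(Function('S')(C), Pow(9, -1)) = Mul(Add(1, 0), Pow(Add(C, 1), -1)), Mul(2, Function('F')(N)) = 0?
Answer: -346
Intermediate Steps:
Function('F')(N) = 0 (Function('F')(N) = Mul(Rational(1, 2), 0) = 0)
Function('S')(C) = Mul(9, Pow(Add(1, C), -1)) (Function('S')(C) = Mul(9, Mul(Add(1, 0), Pow(Add(C, 1), -1))) = Mul(9, Mul(1, Pow(Add(1, C), -1))) = Mul(9, Pow(Add(1, C), -1)))
Function('f')(L) = 1
Function('O')(R) = 1
Add(Function('O')(-3), -347) = Add(1, -347) = -346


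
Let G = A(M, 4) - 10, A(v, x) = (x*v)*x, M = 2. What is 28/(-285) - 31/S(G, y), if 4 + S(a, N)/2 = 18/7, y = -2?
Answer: 12257/1140 ≈ 10.752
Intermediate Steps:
A(v, x) = v*x² (A(v, x) = (v*x)*x = v*x²)
G = 22 (G = 2*4² - 10 = 2*16 - 10 = 32 - 10 = 22)
S(a, N) = -20/7 (S(a, N) = -8 + 2*(18/7) = -8 + 36/7 = -20/7)
28/(-285) - 31/S(G, y) = 28/(-285) - 31/(-20/7) = 28*(-1/285) - 31*(-7/20) = -28/285 + 217/20 = 12257/1140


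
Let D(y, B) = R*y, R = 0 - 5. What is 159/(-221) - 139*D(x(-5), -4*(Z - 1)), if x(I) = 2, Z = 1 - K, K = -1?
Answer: 307031/221 ≈ 1389.3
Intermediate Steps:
Z = 2 (Z = 1 - 1*(-1) = 1 + 1 = 2)
R = -5
D(y, B) = -5*y
159/(-221) - 139*D(x(-5), -4*(Z - 1)) = 159/(-221) - (-695)*2 = 159*(-1/221) - 139*(-10) = -159/221 + 1390 = 307031/221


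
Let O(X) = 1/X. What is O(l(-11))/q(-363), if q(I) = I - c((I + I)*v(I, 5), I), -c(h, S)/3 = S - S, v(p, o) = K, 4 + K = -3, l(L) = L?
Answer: 1/3993 ≈ 0.00025044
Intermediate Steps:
K = -7 (K = -4 - 3 = -7)
v(p, o) = -7
c(h, S) = 0 (c(h, S) = -3*(S - S) = -3*0 = 0)
q(I) = I (q(I) = I - 1*0 = I + 0 = I)
O(l(-11))/q(-363) = 1/(-11*(-363)) = -1/11*(-1/363) = 1/3993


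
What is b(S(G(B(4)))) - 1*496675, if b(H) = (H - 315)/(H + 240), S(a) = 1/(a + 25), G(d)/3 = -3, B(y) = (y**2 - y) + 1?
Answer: -1907733714/3841 ≈ -4.9668e+5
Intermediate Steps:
B(y) = 1 + y**2 - y
G(d) = -9 (G(d) = 3*(-3) = -9)
S(a) = 1/(25 + a)
b(H) = (-315 + H)/(240 + H)
b(S(G(B(4)))) - 1*496675 = (-315 + 1/(25 - 9))/(240 + 1/(25 - 9)) - 1*496675 = (-315 + 1/16)/(240 + 1/16) - 496675 = -5039/16/(3841/16) - 496675 = (16/3841)*(-5039/16) - 496675 = -5039/3841 - 496675 = -1907733714/3841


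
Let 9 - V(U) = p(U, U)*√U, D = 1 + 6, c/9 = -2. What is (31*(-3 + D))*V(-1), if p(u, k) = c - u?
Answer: 1116 + 2108*I ≈ 1116.0 + 2108.0*I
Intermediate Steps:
c = -18 (c = 9*(-2) = -18)
p(u, k) = -18 - u
D = 7
V(U) = 9 - √U*(-18 - U) (V(U) = 9 - (-18 - U)*√U = 9 - √U*(-18 - U))
(31*(-3 + D))*V(-1) = (31*(-3 + 7))*(9 + √(-1)*(18 - 1)) = (31*4)*(9 + I*17) = 124*(9 + 17*I) = 1116 + 2108*I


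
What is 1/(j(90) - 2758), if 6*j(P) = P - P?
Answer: -1/2758 ≈ -0.00036258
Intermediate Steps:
j(P) = 0 (j(P) = (P - P)/6 = (1/6)*0 = 0)
1/(j(90) - 2758) = 1/(0 - 2758) = 1/(-2758) = -1/2758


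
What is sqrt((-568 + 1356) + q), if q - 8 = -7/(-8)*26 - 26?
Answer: sqrt(3171)/2 ≈ 28.156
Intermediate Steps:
q = 19/4 (q = 8 + (-7/(-8)*26 - 26) = 8 + (-7*(-1/8)*26 - 26) = 8 + ((7/8)*26 - 26) = 8 + (91/4 - 26) = 8 - 13/4 = 19/4 ≈ 4.7500)
sqrt((-568 + 1356) + q) = sqrt((-568 + 1356) + 19/4) = sqrt(788 + 19/4) = sqrt(3171/4) = sqrt(3171)/2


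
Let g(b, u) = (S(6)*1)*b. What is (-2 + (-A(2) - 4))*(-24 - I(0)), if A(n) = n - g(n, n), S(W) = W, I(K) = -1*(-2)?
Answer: -104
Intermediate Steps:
I(K) = 2
g(b, u) = 6*b (g(b, u) = (6*1)*b = 6*b)
A(n) = -5*n (A(n) = n - 6*n = -5*n)
(-2 + (-A(2) - 4))*(-24 - I(0)) = (-2 + (-(-5)*2 - 4))*(-24 - 1*2) = (-2 + (-1*(-10) - 4))*(-24 - 2) = (-2 + (10 - 4))*(-26) = (-2 + 6)*(-26) = 4*(-26) = -104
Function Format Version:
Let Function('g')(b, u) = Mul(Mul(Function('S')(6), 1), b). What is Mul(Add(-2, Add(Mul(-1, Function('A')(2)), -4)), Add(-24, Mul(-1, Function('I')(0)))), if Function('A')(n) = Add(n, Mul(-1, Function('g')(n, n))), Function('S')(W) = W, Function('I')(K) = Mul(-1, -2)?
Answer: -104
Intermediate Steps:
Function('I')(K) = 2
Function('g')(b, u) = Mul(6, b) (Function('g')(b, u) = Mul(Mul(6, 1), b) = Mul(6, b))
Function('A')(n) = Mul(-5, n) (Function('A')(n) = Add(n, Mul(-1, Mul(6, n))) = Add(n, Mul(-6, n)) = Mul(-5, n))
Mul(Add(-2, Add(Mul(-1, Function('A')(2)), -4)), Add(-24, Mul(-1, Function('I')(0)))) = Mul(Add(-2, Add(Mul(-1, Mul(-5, 2)), -4)), Add(-24, Mul(-1, 2))) = Mul(Add(-2, Add(Mul(-1, -10), -4)), Add(-24, -2)) = Mul(Add(-2, Add(10, -4)), -26) = Mul(Add(-2, 6), -26) = Mul(4, -26) = -104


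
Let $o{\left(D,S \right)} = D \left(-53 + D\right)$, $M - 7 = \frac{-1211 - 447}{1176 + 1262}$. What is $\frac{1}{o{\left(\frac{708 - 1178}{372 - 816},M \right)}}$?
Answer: $- \frac{49284}{2709785} \approx -0.018187$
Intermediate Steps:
$M = \frac{7704}{1219}$ ($M = 7 + \frac{-1211 - 447}{1176 + 1262} = 7 - \frac{1658}{2438} = 7 - \frac{829}{1219} = \frac{7704}{1219} \approx 6.3199$)
$\frac{1}{o{\left(\frac{708 - 1178}{372 - 816},M \right)}} = \frac{1}{\frac{708 - 1178}{372 - 816} \left(-53 + \frac{708 - 1178}{372 - 816}\right)} = \frac{1}{- \frac{470}{-444} \left(-53 - \frac{470}{-444}\right)} = \frac{1}{\left(-470\right) \left(- \frac{1}{444}\right) \left(-53 - - \frac{235}{222}\right)} = \frac{1}{\frac{235}{222} \left(-53 + \frac{235}{222}\right)} = \frac{1}{\frac{235}{222} \left(- \frac{11531}{222}\right)} = \frac{1}{- \frac{2709785}{49284}} = - \frac{49284}{2709785}$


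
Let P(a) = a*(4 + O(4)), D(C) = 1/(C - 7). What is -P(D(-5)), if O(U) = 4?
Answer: ⅔ ≈ 0.66667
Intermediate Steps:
D(C) = 1/(-7 + C)
P(a) = 8*a (P(a) = a*(4 + 4) = a*8 = 8*a)
-P(D(-5)) = -8/(-7 - 5) = -8/(-12) = -8*(-1)/12 = -1*(-⅔) = ⅔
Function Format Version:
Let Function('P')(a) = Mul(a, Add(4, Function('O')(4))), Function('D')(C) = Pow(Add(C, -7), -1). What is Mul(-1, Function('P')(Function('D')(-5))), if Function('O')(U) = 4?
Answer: Rational(2, 3) ≈ 0.66667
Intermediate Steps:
Function('D')(C) = Pow(Add(-7, C), -1)
Function('P')(a) = Mul(8, a) (Function('P')(a) = Mul(a, Add(4, 4)) = Mul(a, 8) = Mul(8, a))
Mul(-1, Function('P')(Function('D')(-5))) = Mul(-1, Mul(8, Pow(Add(-7, -5), -1))) = Mul(-1, Mul(8, Pow(-12, -1))) = Mul(-1, Mul(8, Rational(-1, 12))) = Mul(-1, Rational(-2, 3)) = Rational(2, 3)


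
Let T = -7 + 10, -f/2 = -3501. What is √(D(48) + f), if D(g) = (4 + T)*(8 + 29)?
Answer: √7261 ≈ 85.212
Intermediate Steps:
f = 7002 (f = -2*(-3501) = 7002)
T = 3
D(g) = 259 (D(g) = (4 + 3)*(8 + 29) = 7*37 = 259)
√(D(48) + f) = √(259 + 7002) = √7261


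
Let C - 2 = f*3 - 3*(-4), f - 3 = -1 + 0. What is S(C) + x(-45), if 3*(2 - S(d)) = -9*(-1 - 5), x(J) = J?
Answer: -61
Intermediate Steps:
f = 2 (f = 3 + (-1 + 0) = 3 - 1 = 2)
C = 20 (C = 2 + (2*3 - 3*(-4)) = 2 + (6 + 12) = 2 + 18 = 20)
S(d) = -16 (S(d) = 2 - (-3)*(-1 - 5) = 2 - (-3)*(-6) = 2 - ⅓*54 = 2 - 18 = -16)
S(C) + x(-45) = -16 - 45 = -61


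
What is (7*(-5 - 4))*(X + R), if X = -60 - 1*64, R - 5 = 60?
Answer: 3717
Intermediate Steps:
R = 65 (R = 5 + 60 = 65)
X = -124 (X = -60 - 64 = -124)
(7*(-5 - 4))*(X + R) = (7*(-5 - 4))*(-124 + 65) = (7*(-9))*(-59) = -63*(-59) = 3717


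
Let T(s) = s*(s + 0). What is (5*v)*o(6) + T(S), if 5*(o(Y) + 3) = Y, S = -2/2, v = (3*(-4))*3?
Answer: 325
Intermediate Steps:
v = -36 (v = -12*3 = -36)
S = -1 (S = -2*1/2 = -1)
o(Y) = -3 + Y/5
T(s) = s**2 (T(s) = s*s = s**2)
(5*v)*o(6) + T(S) = (5*(-36))*(-3 + (1/5)*6) + (-1)**2 = -180*(-3 + 6/5) + 1 = -180*(-9/5) + 1 = 324 + 1 = 325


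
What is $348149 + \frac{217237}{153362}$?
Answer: $\frac{53393044175}{153362} \approx 3.4815 \cdot 10^{5}$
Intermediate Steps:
$348149 + \frac{217237}{153362} = \frac{53393044175}{153362}$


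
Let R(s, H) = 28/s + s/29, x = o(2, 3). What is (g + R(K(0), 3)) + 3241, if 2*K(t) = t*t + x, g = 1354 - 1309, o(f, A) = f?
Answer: 96107/29 ≈ 3314.0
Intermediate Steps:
x = 2
g = 45
K(t) = 1 + t**2/2 (K(t) = (t*t + 2)/2 = (t**2 + 2)/2 = (2 + t**2)/2 = 1 + t**2/2)
R(s, H) = 28/s + s/29 (R(s, H) = 28/s + s*(1/29) = 28/s + s/29)
(g + R(K(0), 3)) + 3241 = (45 + (28/(1 + (1/2)*0**2) + (1 + (1/2)*0**2)/29)) + 3241 = (45 + (28/(1 + (1/2)*0) + (1 + (1/2)*0)/29)) + 3241 = (45 + (28/(1 + 0) + (1 + 0)/29)) + 3241 = (45 + (28/1 + (1/29)*1)) + 3241 = (45 + (28*1 + 1/29)) + 3241 = (45 + (28 + 1/29)) + 3241 = (45 + 813/29) + 3241 = 2118/29 + 3241 = 96107/29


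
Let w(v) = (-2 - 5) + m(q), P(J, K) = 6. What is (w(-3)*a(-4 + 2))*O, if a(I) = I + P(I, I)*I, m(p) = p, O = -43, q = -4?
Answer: -6622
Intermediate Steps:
a(I) = 7*I (a(I) = I + 6*I = 7*I)
w(v) = -11 (w(v) = (-2 - 5) - 4 = -7 - 4 = -11)
(w(-3)*a(-4 + 2))*O = -77*(-4 + 2)*(-43) = -77*(-2)*(-43) = -11*(-14)*(-43) = 154*(-43) = -6622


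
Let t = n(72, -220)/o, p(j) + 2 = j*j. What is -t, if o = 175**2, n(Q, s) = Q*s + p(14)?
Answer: 15646/30625 ≈ 0.51089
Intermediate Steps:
p(j) = -2 + j**2 (p(j) = -2 + j*j = -2 + j**2)
n(Q, s) = 194 + Q*s (n(Q, s) = Q*s + (-2 + 14**2) = Q*s + (-2 + 196) = Q*s + 194 = 194 + Q*s)
o = 30625
t = -15646/30625 (t = (194 + 72*(-220))/30625 = (194 - 15840)*(1/30625) = -15646*1/30625 = -15646/30625 ≈ -0.51089)
-t = -1*(-15646/30625) = 15646/30625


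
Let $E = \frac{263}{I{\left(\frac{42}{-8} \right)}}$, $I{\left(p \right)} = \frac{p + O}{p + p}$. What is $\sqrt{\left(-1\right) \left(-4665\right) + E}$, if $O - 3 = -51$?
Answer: $\frac{\sqrt{23777687}}{71} \approx 68.679$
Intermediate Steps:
$O = -48$ ($O = 3 - 51 = -48$)
$I{\left(p \right)} = \frac{-48 + p}{2 p}$ ($I{\left(p \right)} = \frac{p - 48}{p + p} = \frac{-48 + p}{2 p}$)
$E = \frac{3682}{71}$ ($E = \frac{263}{\frac{1}{2} \frac{1}{42 \frac{1}{-8}} \left(-48 + \frac{42}{-8}\right)} = \frac{263}{\frac{1}{2} \frac{1}{42 \left(- \frac{1}{8}\right)} \left(-48 + 42 \left(- \frac{1}{8}\right)\right)} = \frac{263}{\frac{1}{2} \frac{1}{- \frac{21}{4}} \left(-48 - \frac{21}{4}\right)} = \frac{263}{\frac{1}{2} \left(- \frac{4}{21}\right) \left(- \frac{213}{4}\right)} = \frac{263}{\frac{71}{14}} = 263 \cdot \frac{14}{71} = \frac{3682}{71} \approx 51.859$)
$\sqrt{\left(-1\right) \left(-4665\right) + E} = \sqrt{\left(-1\right) \left(-4665\right) + \frac{3682}{71}} = \sqrt{4665 + \frac{3682}{71}} = \sqrt{\frac{334897}{71}} = \frac{\sqrt{23777687}}{71}$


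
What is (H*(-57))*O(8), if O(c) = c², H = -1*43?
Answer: 156864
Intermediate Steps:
H = -43
(H*(-57))*O(8) = -43*(-57)*8² = 2451*64 = 156864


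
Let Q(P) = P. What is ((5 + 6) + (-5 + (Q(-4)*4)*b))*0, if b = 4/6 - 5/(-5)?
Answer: 0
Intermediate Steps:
b = 5/3 (b = 4*(⅙) - 5*(-⅕) = ⅔ + 1 = 5/3 ≈ 1.6667)
((5 + 6) + (-5 + (Q(-4)*4)*b))*0 = ((5 + 6) + (-5 - 4*4*(5/3)))*0 = (11 + (-5 - 16*5/3))*0 = (11 + (-5 - 80/3))*0 = (11 - 95/3)*0 = -62/3*0 = 0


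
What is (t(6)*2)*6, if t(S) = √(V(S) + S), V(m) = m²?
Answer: 12*√42 ≈ 77.769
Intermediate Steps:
t(S) = √(S + S²) (t(S) = √(S² + S) = √(S + S²))
(t(6)*2)*6 = (√(6*(1 + 6))*2)*6 = (√(6*7)*2)*6 = (√42*2)*6 = (2*√42)*6 = 12*√42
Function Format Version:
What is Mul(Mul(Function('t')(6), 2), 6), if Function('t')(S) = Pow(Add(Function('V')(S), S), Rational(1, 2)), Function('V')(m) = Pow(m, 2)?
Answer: Mul(12, Pow(42, Rational(1, 2))) ≈ 77.769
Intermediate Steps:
Function('t')(S) = Pow(Add(S, Pow(S, 2)), Rational(1, 2)) (Function('t')(S) = Pow(Add(Pow(S, 2), S), Rational(1, 2)) = Pow(Add(S, Pow(S, 2)), Rational(1, 2)))
Mul(Mul(Function('t')(6), 2), 6) = Mul(Mul(Pow(Mul(6, Add(1, 6)), Rational(1, 2)), 2), 6) = Mul(Mul(Pow(Mul(6, 7), Rational(1, 2)), 2), 6) = Mul(Mul(Pow(42, Rational(1, 2)), 2), 6) = Mul(Mul(2, Pow(42, Rational(1, 2))), 6) = Mul(12, Pow(42, Rational(1, 2)))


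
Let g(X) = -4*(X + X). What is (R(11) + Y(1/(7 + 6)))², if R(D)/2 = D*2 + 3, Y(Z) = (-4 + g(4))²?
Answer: 1811716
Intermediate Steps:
g(X) = -8*X
Y(Z) = 1296 (Y(Z) = (-4 - 8*4)² = (-4 - 32)² = (-36)² = 1296)
R(D) = 6 + 4*D (R(D) = 2*(D*2 + 3) = 2*(2*D + 3) = 2*(3 + 2*D) = 6 + 4*D)
(R(11) + Y(1/(7 + 6)))² = ((6 + 4*11) + 1296)² = ((6 + 44) + 1296)² = (50 + 1296)² = 1346² = 1811716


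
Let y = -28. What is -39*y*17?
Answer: 18564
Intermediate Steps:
-39*y*17 = -39*(-28)*17 = 1092*17 = 18564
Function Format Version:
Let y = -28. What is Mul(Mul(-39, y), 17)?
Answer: 18564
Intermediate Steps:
Mul(Mul(-39, y), 17) = Mul(Mul(-39, -28), 17) = Mul(1092, 17) = 18564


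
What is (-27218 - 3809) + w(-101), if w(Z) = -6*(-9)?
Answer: -30973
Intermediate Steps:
w(Z) = 54
(-27218 - 3809) + w(-101) = (-27218 - 3809) + 54 = -31027 + 54 = -30973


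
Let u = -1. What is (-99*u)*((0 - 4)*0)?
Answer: 0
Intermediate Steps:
(-99*u)*((0 - 4)*0) = (-99*(-1))*((0 - 4)*0) = (-11*(-9))*(-4*0) = 99*0 = 0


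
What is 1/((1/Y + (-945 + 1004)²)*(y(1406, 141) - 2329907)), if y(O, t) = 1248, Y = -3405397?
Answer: -3405397/27604359142772004 ≈ -1.2336e-10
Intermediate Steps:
1/((1/Y + (-945 + 1004)²)*(y(1406, 141) - 2329907)) = 1/((1/(-3405397) + (-945 + 1004)²)*(1248 - 2329907)) = 1/((-1/3405397 + 59²)*(-2328659)) = 1/((-1/3405397 + 3481)*(-2328659)) = 1/((11854186956/3405397)*(-2328659)) = 1/(-27604359142772004/3405397) = -3405397/27604359142772004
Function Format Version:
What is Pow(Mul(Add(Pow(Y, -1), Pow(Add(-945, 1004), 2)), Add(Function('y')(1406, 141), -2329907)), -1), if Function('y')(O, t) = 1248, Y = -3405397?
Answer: Rational(-3405397, 27604359142772004) ≈ -1.2336e-10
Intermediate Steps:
Pow(Mul(Add(Pow(Y, -1), Pow(Add(-945, 1004), 2)), Add(Function('y')(1406, 141), -2329907)), -1) = Pow(Mul(Add(Pow(-3405397, -1), Pow(Add(-945, 1004), 2)), Add(1248, -2329907)), -1) = Pow(Mul(Add(Rational(-1, 3405397), Pow(59, 2)), -2328659), -1) = Pow(Mul(Add(Rational(-1, 3405397), 3481), -2328659), -1) = Pow(Mul(Rational(11854186956, 3405397), -2328659), -1) = Pow(Rational(-27604359142772004, 3405397), -1) = Rational(-3405397, 27604359142772004)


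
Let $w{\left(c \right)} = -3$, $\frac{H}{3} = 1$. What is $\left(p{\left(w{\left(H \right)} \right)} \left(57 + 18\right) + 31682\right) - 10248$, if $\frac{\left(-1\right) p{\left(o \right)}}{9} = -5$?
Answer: $24809$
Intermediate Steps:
$H = 3$ ($H = 3 \cdot 1 = 3$)
$p{\left(o \right)} = 45$ ($p{\left(o \right)} = \left(-9\right) \left(-5\right) = 45$)
$\left(p{\left(w{\left(H \right)} \right)} \left(57 + 18\right) + 31682\right) - 10248 = \left(45 \left(57 + 18\right) + 31682\right) - 10248 = \left(45 \cdot 75 + 31682\right) - 10248 = \left(3375 + 31682\right) - 10248 = 35057 - 10248 = 24809$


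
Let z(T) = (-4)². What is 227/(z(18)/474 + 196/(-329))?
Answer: -2528553/6260 ≈ -403.92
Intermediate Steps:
z(T) = 16
227/(z(18)/474 + 196/(-329)) = 227/(16/474 + 196/(-329)) = 227/(16*(1/474) + 196*(-1/329)) = 227/(8/237 - 28/47) = 227/(-6260/11139) = 227*(-11139/6260) = -2528553/6260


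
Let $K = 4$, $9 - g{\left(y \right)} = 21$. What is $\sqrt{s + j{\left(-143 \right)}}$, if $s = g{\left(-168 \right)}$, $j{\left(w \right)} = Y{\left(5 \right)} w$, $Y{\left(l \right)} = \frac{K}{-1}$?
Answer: $4 \sqrt{35} \approx 23.664$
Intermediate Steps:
$g{\left(y \right)} = -12$ ($g{\left(y \right)} = 9 - 21 = -12$)
$Y{\left(l \right)} = -4$ ($Y{\left(l \right)} = \frac{4}{-1} = 4 \left(-1\right) = -4$)
$j{\left(w \right)} = - 4 w$
$s = -12$
$\sqrt{s + j{\left(-143 \right)}} = \sqrt{-12 - -572} = \sqrt{-12 + 572} = \sqrt{560} = 4 \sqrt{35}$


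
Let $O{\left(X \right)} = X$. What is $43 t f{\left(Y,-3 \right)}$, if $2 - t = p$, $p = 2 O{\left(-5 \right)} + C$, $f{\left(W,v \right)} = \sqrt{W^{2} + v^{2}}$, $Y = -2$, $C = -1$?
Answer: $559 \sqrt{13} \approx 2015.5$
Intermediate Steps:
$p = -11$ ($p = 2 \left(-5\right) - 1 = -10 - 1 = -11$)
$t = 13$ ($t = 2 - -11 = 2 + 11 = 13$)
$43 t f{\left(Y,-3 \right)} = 43 \cdot 13 \sqrt{\left(-2\right)^{2} + \left(-3\right)^{2}} = 559 \sqrt{4 + 9} = 559 \sqrt{13}$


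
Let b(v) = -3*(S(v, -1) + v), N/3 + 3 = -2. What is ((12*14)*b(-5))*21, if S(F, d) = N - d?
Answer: 201096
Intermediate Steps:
N = -15 (N = -9 + 3*(-2) = -9 - 6 = -15)
S(F, d) = -15 - d
b(v) = 42 - 3*v (b(v) = -3*((-15 - 1*(-1)) + v) = -3*((-15 + 1) + v) = -3*(-14 + v) = 42 - 3*v)
((12*14)*b(-5))*21 = ((12*14)*(42 - 3*(-5)))*21 = (168*(42 + 15))*21 = (168*57)*21 = 9576*21 = 201096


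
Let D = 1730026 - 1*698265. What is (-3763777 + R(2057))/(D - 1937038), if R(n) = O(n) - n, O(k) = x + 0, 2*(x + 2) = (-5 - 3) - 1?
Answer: 7531681/1810554 ≈ 4.1599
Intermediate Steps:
D = 1031761 (D = 1730026 - 698265 = 1031761)
x = -13/2 (x = -2 + ((-5 - 3) - 1)/2 = -2 + (-8 - 1)/2 = -2 + (½)*(-9) = -2 - 9/2 = -13/2 ≈ -6.5000)
O(k) = -13/2 (O(k) = -13/2 + 0 = -13/2)
R(n) = -13/2 - n
(-3763777 + R(2057))/(D - 1937038) = (-3763777 + (-13/2 - 1*2057))/(1031761 - 1937038) = (-3763777 + (-13/2 - 2057))/(-905277) = (-3763777 - 4127/2)*(-1/905277) = -7531681/2*(-1/905277) = 7531681/1810554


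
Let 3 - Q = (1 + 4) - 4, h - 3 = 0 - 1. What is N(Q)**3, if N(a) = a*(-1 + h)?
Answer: 8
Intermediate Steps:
h = 2 (h = 3 + (0 - 1) = 3 - 1 = 2)
Q = 2 (Q = 3 - ((1 + 4) - 4) = 3 - (5 - 4) = 3 - 1*1 = 3 - 1 = 2)
N(a) = a (N(a) = a*(-1 + 2) = a*1 = a)
N(Q)**3 = 2**3 = 8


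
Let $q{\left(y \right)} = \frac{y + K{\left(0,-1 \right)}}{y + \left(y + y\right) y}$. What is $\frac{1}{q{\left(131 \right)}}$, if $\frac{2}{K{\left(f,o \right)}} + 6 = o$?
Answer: $\frac{241171}{915} \approx 263.57$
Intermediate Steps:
$K{\left(f,o \right)} = \frac{2}{-6 + o}$
$q{\left(y \right)} = \frac{- \frac{2}{7} + y}{y + 2 y^{2}}$ ($q{\left(y \right)} = \frac{y + \frac{2}{-6 - 1}}{y + \left(y + y\right) y} = \frac{y + \frac{2}{-7}}{y + 2 y y} = \frac{y + 2 \left(- \frac{1}{7}\right)}{y + 2 y^{2}} = \frac{y - \frac{2}{7}}{y + 2 y^{2}} = \frac{- \frac{2}{7} + y}{y + 2 y^{2}}$)
$\frac{1}{q{\left(131 \right)}} = \frac{1}{\frac{1}{131} \frac{1}{1 + 2 \cdot 131} \left(- \frac{2}{7} + 131\right)} = \frac{1}{\frac{1}{131} \frac{1}{1 + 262} \cdot \frac{915}{7}} = \frac{1}{\frac{1}{131} \cdot \frac{1}{263} \cdot \frac{915}{7}} = \frac{1}{\frac{915}{241171}} = \frac{241171}{915}$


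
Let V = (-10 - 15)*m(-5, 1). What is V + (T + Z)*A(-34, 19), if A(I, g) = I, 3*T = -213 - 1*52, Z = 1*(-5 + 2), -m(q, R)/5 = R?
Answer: 9691/3 ≈ 3230.3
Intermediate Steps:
m(q, R) = -5*R
Z = -3 (Z = 1*(-3) = -3)
T = -265/3 (T = (-213 - 1*52)/3 = (-213 - 52)/3 = (1/3)*(-265) = -265/3 ≈ -88.333)
V = 125 (V = (-10 - 15)*(-5*1) = -25*(-5) = 125)
V + (T + Z)*A(-34, 19) = 125 + (-265/3 - 3)*(-34) = 125 - 274/3*(-34) = 125 + 9316/3 = 9691/3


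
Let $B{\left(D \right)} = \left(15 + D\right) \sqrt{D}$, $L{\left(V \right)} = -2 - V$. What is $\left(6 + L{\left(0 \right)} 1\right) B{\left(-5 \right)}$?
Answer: $40 i \sqrt{5} \approx 89.443 i$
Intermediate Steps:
$B{\left(D \right)} = \sqrt{D} \left(15 + D\right)$
$\left(6 + L{\left(0 \right)} 1\right) B{\left(-5 \right)} = \left(6 + \left(-2 - 0\right) 1\right) \sqrt{-5} \left(15 - 5\right) = \left(6 + \left(-2 + 0\right) 1\right) i \sqrt{5} \cdot 10 = \left(6 - 2\right) 10 i \sqrt{5} = 4 \cdot 10 i \sqrt{5} = 40 i \sqrt{5}$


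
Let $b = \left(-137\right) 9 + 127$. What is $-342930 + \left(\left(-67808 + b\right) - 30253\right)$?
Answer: $-442097$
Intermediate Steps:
$b = -1106$ ($b = -1233 + 127 = -1106$)
$-342930 + \left(\left(-67808 + b\right) - 30253\right) = -342930 - 99167 = -442097$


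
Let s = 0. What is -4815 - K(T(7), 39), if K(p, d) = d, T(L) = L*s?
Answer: -4854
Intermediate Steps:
T(L) = 0 (T(L) = L*0 = 0)
-4815 - K(T(7), 39) = -4815 - 1*39 = -4815 - 39 = -4854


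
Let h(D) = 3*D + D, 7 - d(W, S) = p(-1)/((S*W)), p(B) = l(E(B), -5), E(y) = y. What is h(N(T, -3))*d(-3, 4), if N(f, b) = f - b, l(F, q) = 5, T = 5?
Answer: 712/3 ≈ 237.33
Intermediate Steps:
p(B) = 5
d(W, S) = 7 - 5/(S*W)
h(D) = 4*D
h(N(T, -3))*d(-3, 4) = (4*(5 - 1*(-3)))*(7 - 5/(4*(-3))) = (4*(5 + 3))*(7 - 5*¼*(-⅓)) = (4*8)*(7 + 5/12) = 32*(89/12) = 712/3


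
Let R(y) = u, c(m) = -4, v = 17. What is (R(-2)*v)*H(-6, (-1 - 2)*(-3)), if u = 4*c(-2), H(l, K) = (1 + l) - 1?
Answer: 1632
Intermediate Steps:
H(l, K) = l
u = -16 (u = 4*(-4) = -16)
R(y) = -16
(R(-2)*v)*H(-6, (-1 - 2)*(-3)) = -16*17*(-6) = -272*(-6) = 1632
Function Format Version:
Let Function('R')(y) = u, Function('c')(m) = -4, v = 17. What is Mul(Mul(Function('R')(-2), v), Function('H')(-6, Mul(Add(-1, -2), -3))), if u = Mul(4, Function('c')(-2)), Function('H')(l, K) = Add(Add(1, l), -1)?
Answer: 1632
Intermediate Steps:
Function('H')(l, K) = l
u = -16 (u = Mul(4, -4) = -16)
Function('R')(y) = -16
Mul(Mul(Function('R')(-2), v), Function('H')(-6, Mul(Add(-1, -2), -3))) = Mul(Mul(-16, 17), -6) = Mul(-272, -6) = 1632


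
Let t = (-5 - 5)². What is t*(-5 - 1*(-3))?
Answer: -200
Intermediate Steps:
t = 100 (t = (-10)² = 100)
t*(-5 - 1*(-3)) = 100*(-5 - 1*(-3)) = 100*(-5 + 3) = 100*(-2) = -200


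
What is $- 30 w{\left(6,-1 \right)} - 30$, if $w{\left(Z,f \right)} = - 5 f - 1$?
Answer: $-150$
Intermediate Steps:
$w{\left(Z,f \right)} = -1 - 5 f$
$- 30 w{\left(6,-1 \right)} - 30 = - 30 \left(-1 - -5\right) - 30 = - 30 \left(-1 + 5\right) - 30 = \left(-30\right) 4 - 30 = -120 - 30 = -150$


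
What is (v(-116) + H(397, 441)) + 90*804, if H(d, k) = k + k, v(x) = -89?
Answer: 73153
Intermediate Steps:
H(d, k) = 2*k
(v(-116) + H(397, 441)) + 90*804 = (-89 + 2*441) + 90*804 = (-89 + 882) + 72360 = 793 + 72360 = 73153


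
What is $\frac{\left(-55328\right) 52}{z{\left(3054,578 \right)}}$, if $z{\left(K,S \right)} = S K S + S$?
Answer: $- \frac{1438528}{510146557} \approx -0.0028198$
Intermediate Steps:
$z{\left(K,S \right)} = S + K S^{2}$ ($z{\left(K,S \right)} = K S S + S = K S^{2} + S = S + K S^{2}$)
$\frac{\left(-55328\right) 52}{z{\left(3054,578 \right)}} = \frac{\left(-55328\right) 52}{578 \left(1 + 3054 \cdot 578\right)} = - \frac{2877056}{578 \left(1 + 1765212\right)} = - \frac{2877056}{578 \cdot 1765213} = - \frac{2877056}{1020293114} = \left(-2877056\right) \frac{1}{1020293114} = - \frac{1438528}{510146557}$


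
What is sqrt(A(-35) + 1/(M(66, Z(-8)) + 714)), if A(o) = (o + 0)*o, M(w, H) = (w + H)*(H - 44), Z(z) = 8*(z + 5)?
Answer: sqrt(624499862)/714 ≈ 35.000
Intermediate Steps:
Z(z) = 40 + 8*z (Z(z) = 8*(5 + z) = 40 + 8*z)
M(w, H) = (-44 + H)*(H + w) (M(w, H) = (H + w)*(-44 + H) = (-44 + H)*(H + w))
A(o) = o**2 (A(o) = o*o = o**2)
sqrt(A(-35) + 1/(M(66, Z(-8)) + 714)) = sqrt((-35)**2 + 1/(((40 + 8*(-8))**2 - 44*(40 + 8*(-8)) - 44*66 + (40 + 8*(-8))*66) + 714)) = sqrt(1225 + 1/(((40 - 64)**2 - 44*(40 - 64) - 2904 + (40 - 64)*66) + 714)) = sqrt(1225 + 1/(((-24)**2 - 44*(-24) - 2904 - 24*66) + 714)) = sqrt(1225 + 1/((576 + 1056 - 2904 - 1584) + 714)) = sqrt(1225 + 1/(-2856 + 714)) = sqrt(1225 + 1/(-2142)) = sqrt(1225 - 1/2142) = sqrt(2623949/2142) = sqrt(624499862)/714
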